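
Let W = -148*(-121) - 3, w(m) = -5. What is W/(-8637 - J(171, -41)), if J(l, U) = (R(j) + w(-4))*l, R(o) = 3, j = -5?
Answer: -3581/1659 ≈ -2.1585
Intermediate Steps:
J(l, U) = -2*l (J(l, U) = (3 - 5)*l = -2*l)
W = 17905 (W = 17908 - 3 = 17905)
W/(-8637 - J(171, -41)) = 17905/(-8637 - (-2)*171) = 17905/(-8637 - 1*(-342)) = 17905/(-8637 + 342) = 17905/(-8295) = 17905*(-1/8295) = -3581/1659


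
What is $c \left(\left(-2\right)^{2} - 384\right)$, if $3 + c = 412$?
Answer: $-155420$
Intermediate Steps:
$c = 409$ ($c = -3 + 412 = 409$)
$c \left(\left(-2\right)^{2} - 384\right) = 409 \left(\left(-2\right)^{2} - 384\right) = 409 \left(4 - 384\right) = 409 \left(-380\right) = -155420$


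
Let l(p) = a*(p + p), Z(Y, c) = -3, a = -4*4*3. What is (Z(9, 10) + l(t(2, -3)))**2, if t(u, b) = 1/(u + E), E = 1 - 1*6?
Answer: 841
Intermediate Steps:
a = -48 (a = -16*3 = -48)
E = -5 (E = 1 - 6 = -5)
t(u, b) = 1/(-5 + u) (t(u, b) = 1/(u - 5) = 1/(-5 + u))
l(p) = -96*p (l(p) = -48*(p + p) = -96*p)
(Z(9, 10) + l(t(2, -3)))**2 = (-3 - 96/(-5 + 2))**2 = (-3 - 96/(-3))**2 = (-3 - 96*(-1/3))**2 = (-3 + 32)**2 = 29**2 = 841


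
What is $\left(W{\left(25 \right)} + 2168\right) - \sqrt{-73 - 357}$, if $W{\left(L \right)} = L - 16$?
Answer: $2177 - i \sqrt{430} \approx 2177.0 - 20.736 i$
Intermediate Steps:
$W{\left(L \right)} = -16 + L$ ($W{\left(L \right)} = L - 16 = -16 + L$)
$\left(W{\left(25 \right)} + 2168\right) - \sqrt{-73 - 357} = \left(\left(-16 + 25\right) + 2168\right) - \sqrt{-73 - 357} = \left(9 + 2168\right) - \sqrt{-430} = 2177 - i \sqrt{430}$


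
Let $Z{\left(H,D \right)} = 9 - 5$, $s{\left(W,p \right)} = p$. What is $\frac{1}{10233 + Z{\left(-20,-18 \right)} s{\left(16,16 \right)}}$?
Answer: $\frac{1}{10297} \approx 9.7116 \cdot 10^{-5}$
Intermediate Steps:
$Z{\left(H,D \right)} = 4$ ($Z{\left(H,D \right)} = 9 - 5 = 4$)
$\frac{1}{10233 + Z{\left(-20,-18 \right)} s{\left(16,16 \right)}} = \frac{1}{10233 + 4 \cdot 16} = \frac{1}{10233 + 64} = \frac{1}{10297}$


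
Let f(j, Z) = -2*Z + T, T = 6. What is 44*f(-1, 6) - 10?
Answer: -274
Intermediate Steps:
f(j, Z) = 6 - 2*Z (f(j, Z) = -2*Z + 6 = 6 - 2*Z)
44*f(-1, 6) - 10 = 44*(6 - 2*6) - 10 = 44*(6 - 12) - 10 = 44*(-6) - 10 = -264 - 10 = -274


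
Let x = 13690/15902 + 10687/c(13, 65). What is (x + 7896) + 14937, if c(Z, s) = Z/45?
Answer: 6183931529/103363 ≈ 59827.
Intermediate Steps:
c(Z, s) = Z/45 (c(Z, s) = Z*(1/45) = Z/45)
x = 3823844150/103363 (x = 13690/15902 + 10687/(((1/45)*13)) = 13690*(1/15902) + 10687/(13/45) = 6845/7951 + 10687*(45/13) = 6845/7951 + 480915/13 = 3823844150/103363 ≈ 36994.)
(x + 7896) + 14937 = (3823844150/103363 + 7896) + 14937 = 4639998398/103363 + 14937 = 6183931529/103363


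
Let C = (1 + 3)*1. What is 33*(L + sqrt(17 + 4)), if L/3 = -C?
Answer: -396 + 33*sqrt(21) ≈ -244.77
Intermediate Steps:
C = 4 (C = 4*1 = 4)
L = -12 (L = 3*(-1*4) = 3*(-4) = -12)
33*(L + sqrt(17 + 4)) = 33*(-12 + sqrt(17 + 4)) = 33*(-12 + sqrt(21)) = -396 + 33*sqrt(21)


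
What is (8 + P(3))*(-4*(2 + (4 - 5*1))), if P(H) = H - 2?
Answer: -36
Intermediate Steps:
P(H) = -2 + H
(8 + P(3))*(-4*(2 + (4 - 5*1))) = (8 + (-2 + 3))*(-4*(2 + (4 - 5*1))) = (8 + 1)*(-4*(2 + (4 - 5))) = 9*(-4*(2 - 1)) = 9*(-4*1) = 9*(-4) = -36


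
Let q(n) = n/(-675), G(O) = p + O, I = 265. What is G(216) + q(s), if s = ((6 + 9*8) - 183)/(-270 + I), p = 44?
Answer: 58493/225 ≈ 259.97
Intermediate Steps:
s = 21 (s = ((6 + 9*8) - 183)/(-270 + 265) = ((6 + 72) - 183)/(-5) = (78 - 183)*(-⅕) = -105*(-⅕) = 21)
G(O) = 44 + O
q(n) = -n/675 (q(n) = n*(-1/675) = -n/675)
G(216) + q(s) = (44 + 216) - 1/675*21 = 260 - 7/225 = 58493/225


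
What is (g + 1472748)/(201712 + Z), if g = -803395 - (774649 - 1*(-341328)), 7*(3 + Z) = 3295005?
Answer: -55828/84053 ≈ -0.66420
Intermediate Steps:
Z = 470712 (Z = -3 + (⅐)*3295005 = -3 + 470715 = 470712)
g = -1919372 (g = -803395 - (774649 + 341328) = -803395 - 1*1115977 = -803395 - 1115977 = -1919372)
(g + 1472748)/(201712 + Z) = (-1919372 + 1472748)/(201712 + 470712) = -446624/672424 = -446624*1/672424 = -55828/84053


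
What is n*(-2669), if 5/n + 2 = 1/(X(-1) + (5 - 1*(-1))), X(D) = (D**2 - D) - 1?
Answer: 93415/13 ≈ 7185.8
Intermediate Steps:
X(D) = -1 + D**2 - D
n = -35/13 (n = 5/(-2 + 1/((-1 + (-1)**2 - 1*(-1)) + (5 - 1*(-1)))) = 5/(-2 + 1/((-1 + 1 + 1) + (5 + 1))) = 5/(-2 + 1/(1 + 6)) = 5/(-2 + 1/7) = 5/(-13/7) = 5*(-7/13) = -35/13 ≈ -2.6923)
n*(-2669) = -35/13*(-2669) = 93415/13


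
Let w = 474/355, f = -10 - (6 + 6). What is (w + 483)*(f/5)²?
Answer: 83218476/8875 ≈ 9376.7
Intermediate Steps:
f = -22 (f = -10 - 1*12 = -10 - 12 = -22)
w = 474/355 (w = 474*(1/355) = 474/355 ≈ 1.3352)
(w + 483)*(f/5)² = (474/355 + 483)*(-22/5)² = 171939*(-22*⅕)²/355 = 171939*(-22/5)²/355 = (171939/355)*(484/25) = 83218476/8875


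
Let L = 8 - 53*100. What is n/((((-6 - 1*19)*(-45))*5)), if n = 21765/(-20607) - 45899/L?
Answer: 39555253/29210422500 ≈ 0.0013541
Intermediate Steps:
L = -5292 (L = 8 - 5300 = -5292)
n = 39555253/5192964 (n = 21765/(-20607) - 45899/(-5292) = 21765*(-1/20607) - 45899*(-1/5292) = -7255/6869 + 6557/756 = 39555253/5192964 ≈ 7.6171)
n/((((-6 - 1*19)*(-45))*5)) = 39555253/(5192964*((((-6 - 1*19)*(-45))*5))) = 39555253/(5192964*((((-6 - 19)*(-45))*5))) = 39555253/(5192964*((-25*(-45)*5))) = 39555253/(5192964*((1125*5))) = (39555253/5192964)/5625 = (39555253/5192964)*(1/5625) = 39555253/29210422500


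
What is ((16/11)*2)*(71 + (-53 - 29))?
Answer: -32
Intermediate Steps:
((16/11)*2)*(71 + (-53 - 29)) = ((16*(1/11))*2)*(71 - 82) = ((16/11)*2)*(-11) = (32/11)*(-11) = -32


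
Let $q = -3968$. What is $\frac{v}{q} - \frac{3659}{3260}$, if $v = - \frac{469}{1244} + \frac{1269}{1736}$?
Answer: $- \frac{1959831385383}{1745980472320} \approx -1.1225$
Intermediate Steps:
$v = \frac{191113}{539896}$ ($v = \left(-469\right) \frac{1}{1244} + 1269 \cdot \frac{1}{1736} = - \frac{469}{1244} + \frac{1269}{1736} = \frac{191113}{539896} \approx 0.35398$)
$\frac{v}{q} - \frac{3659}{3260} = \frac{191113}{539896 \left(-3968\right)} - \frac{3659}{3260} = \frac{191113}{539896} \left(- \frac{1}{3968}\right) - \frac{3659}{3260} = - \frac{191113}{2142307328} - \frac{3659}{3260} = - \frac{1959831385383}{1745980472320}$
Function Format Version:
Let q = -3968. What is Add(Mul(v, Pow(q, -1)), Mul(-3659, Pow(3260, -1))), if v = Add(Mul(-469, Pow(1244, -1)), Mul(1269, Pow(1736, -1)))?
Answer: Rational(-1959831385383, 1745980472320) ≈ -1.1225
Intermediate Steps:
v = Rational(191113, 539896) (v = Add(Mul(-469, Rational(1, 1244)), Mul(1269, Rational(1, 1736))) = Add(Rational(-469, 1244), Rational(1269, 1736)) = Rational(191113, 539896) ≈ 0.35398)
Add(Mul(v, Pow(q, -1)), Mul(-3659, Pow(3260, -1))) = Add(Mul(Rational(191113, 539896), Pow(-3968, -1)), Mul(-3659, Pow(3260, -1))) = Add(Mul(Rational(191113, 539896), Rational(-1, 3968)), Mul(-3659, Rational(1, 3260))) = Add(Rational(-191113, 2142307328), Rational(-3659, 3260)) = Rational(-1959831385383, 1745980472320)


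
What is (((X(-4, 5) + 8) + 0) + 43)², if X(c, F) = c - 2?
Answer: 2025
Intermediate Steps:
X(c, F) = -2 + c
(((X(-4, 5) + 8) + 0) + 43)² = ((((-2 - 4) + 8) + 0) + 43)² = (((-6 + 8) + 0) + 43)² = ((2 + 0) + 43)² = (2 + 43)² = 45² = 2025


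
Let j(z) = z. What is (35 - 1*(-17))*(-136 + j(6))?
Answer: -6760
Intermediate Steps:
(35 - 1*(-17))*(-136 + j(6)) = (35 - 1*(-17))*(-136 + 6) = (35 + 17)*(-130) = 52*(-130) = -6760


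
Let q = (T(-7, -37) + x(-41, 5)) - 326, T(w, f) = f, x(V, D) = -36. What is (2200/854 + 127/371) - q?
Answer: 9095816/22631 ≈ 401.92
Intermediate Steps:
q = -399 (q = (-37 - 36) - 326 = -73 - 326 = -399)
(2200/854 + 127/371) - q = (2200/854 + 127/371) - 1*(-399) = (2200*(1/854) + 127*(1/371)) + 399 = (1100/427 + 127/371) + 399 = 66047/22631 + 399 = 9095816/22631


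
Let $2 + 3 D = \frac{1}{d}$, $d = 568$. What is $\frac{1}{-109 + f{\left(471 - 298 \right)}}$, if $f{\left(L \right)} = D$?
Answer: $- \frac{1704}{186871} \approx -0.0091186$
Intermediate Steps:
$D = - \frac{1135}{1704}$ ($D = - \frac{2}{3} + \frac{1}{3 \cdot 568} = - \frac{2}{3} + \frac{1}{3} \cdot \frac{1}{568} = - \frac{2}{3} + \frac{1}{1704} = - \frac{1135}{1704} \approx -0.66608$)
$f{\left(L \right)} = - \frac{1135}{1704}$
$\frac{1}{-109 + f{\left(471 - 298 \right)}} = \frac{1}{-109 - \frac{1135}{1704}} = \frac{1}{- \frac{186871}{1704}} = - \frac{1704}{186871}$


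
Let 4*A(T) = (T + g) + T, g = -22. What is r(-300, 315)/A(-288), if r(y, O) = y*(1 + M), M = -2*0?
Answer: 600/299 ≈ 2.0067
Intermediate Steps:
M = 0
r(y, O) = y (r(y, O) = y*(1 + 0) = y*1 = y)
A(T) = -11/2 + T/2 (A(T) = ((T - 22) + T)/4 = ((-22 + T) + T)/4 = (-22 + 2*T)/4 = -11/2 + T/2)
r(-300, 315)/A(-288) = -300/(-11/2 + (½)*(-288)) = -300/(-11/2 - 144) = -300/(-299/2) = -300*(-2/299) = 600/299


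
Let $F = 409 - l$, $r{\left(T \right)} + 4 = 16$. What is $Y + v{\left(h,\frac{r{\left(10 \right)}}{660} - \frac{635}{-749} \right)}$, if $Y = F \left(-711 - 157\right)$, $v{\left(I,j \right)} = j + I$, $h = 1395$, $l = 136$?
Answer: $- \frac{9704229281}{41195} \approx -2.3557 \cdot 10^{5}$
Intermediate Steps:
$r{\left(T \right)} = 12$ ($r{\left(T \right)} = -4 + 16 = 12$)
$F = 273$ ($F = 409 - 136 = 273$)
$v{\left(I,j \right)} = I + j$
$Y = -236964$ ($Y = 273 \left(-711 - 157\right) = 273 \left(-868\right) = -236964$)
$Y + v{\left(h,\frac{r{\left(10 \right)}}{660} - \frac{635}{-749} \right)} = -236964 + \left(1395 + \left(\frac{12}{660} - \frac{635}{-749}\right)\right) = -236964 + \left(1395 + \left(12 \cdot \frac{1}{660} - - \frac{635}{749}\right)\right) = -236964 + \left(1395 + \left(\frac{1}{55} + \frac{635}{749}\right)\right) = -236964 + \left(1395 + \frac{35674}{41195}\right) = -236964 + \frac{57502699}{41195} = - \frac{9704229281}{41195}$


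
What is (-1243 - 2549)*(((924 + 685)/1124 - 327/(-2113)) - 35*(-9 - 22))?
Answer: -2446461304980/593753 ≈ -4.1203e+6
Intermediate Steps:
(-1243 - 2549)*(((924 + 685)/1124 - 327/(-2113)) - 35*(-9 - 22)) = -3792*((1609*(1/1124) - 327*(-1/2113)) - 35*(-31)) = -3792*((1609/1124 + 327/2113) + 1085) = -3792*(3767365/2375012 + 1085) = -3792*2580655385/2375012 = -2446461304980/593753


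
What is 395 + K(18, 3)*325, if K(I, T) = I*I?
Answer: 105695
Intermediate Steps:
K(I, T) = I**2
395 + K(18, 3)*325 = 395 + 18**2*325 = 395 + 324*325 = 395 + 105300 = 105695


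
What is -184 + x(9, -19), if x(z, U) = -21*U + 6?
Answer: 221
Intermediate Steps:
x(z, U) = 6 - 21*U
-184 + x(9, -19) = -184 + (6 - 21*(-19)) = -184 + (6 + 399) = -184 + 405 = 221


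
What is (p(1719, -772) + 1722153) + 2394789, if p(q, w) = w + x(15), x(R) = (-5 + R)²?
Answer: 4116270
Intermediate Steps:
p(q, w) = 100 + w (p(q, w) = w + (-5 + 15)² = w + 10² = w + 100 = 100 + w)
(p(1719, -772) + 1722153) + 2394789 = ((100 - 772) + 1722153) + 2394789 = (-672 + 1722153) + 2394789 = 1721481 + 2394789 = 4116270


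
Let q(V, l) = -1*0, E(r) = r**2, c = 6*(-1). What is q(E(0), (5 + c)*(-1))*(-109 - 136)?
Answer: 0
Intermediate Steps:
c = -6
q(V, l) = 0
q(E(0), (5 + c)*(-1))*(-109 - 136) = 0*(-109 - 136) = 0*(-245) = 0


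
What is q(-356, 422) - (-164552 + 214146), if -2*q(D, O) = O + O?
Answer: -50016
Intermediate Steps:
q(D, O) = -O (q(D, O) = -(O + O)/2 = -O)
q(-356, 422) - (-164552 + 214146) = -1*422 - (-164552 + 214146) = -422 - 1*49594 = -422 - 49594 = -50016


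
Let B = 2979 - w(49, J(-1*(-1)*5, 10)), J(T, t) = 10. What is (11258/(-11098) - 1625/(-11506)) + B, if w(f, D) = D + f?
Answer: 186376888331/63846794 ≈ 2919.1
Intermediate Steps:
B = 2920 (B = 2979 - (10 + 49) = 2979 - 1*59 = 2979 - 59 = 2920)
(11258/(-11098) - 1625/(-11506)) + B = (11258/(-11098) - 1625/(-11506)) + 2920 = (11258*(-1/11098) - 1625*(-1/11506)) + 2920 = (-5629/5549 + 1625/11506) + 2920 = -55750149/63846794 + 2920 = 186376888331/63846794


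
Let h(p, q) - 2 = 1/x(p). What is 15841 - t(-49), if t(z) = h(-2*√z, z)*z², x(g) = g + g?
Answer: 11039 - 343*I/4 ≈ 11039.0 - 85.75*I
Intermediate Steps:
x(g) = 2*g
h(p, q) = 2 + 1/(2*p)
t(z) = z²*(2 - 1/(4*√z)) (t(z) = (2 + 1/(2*((-2*√z))))*z² = (2 + (-1/(2*√z))/2)*z² = (2 - 1/(4*√z))*z² = z²*(2 - 1/(4*√z)))
15841 - t(-49) = 15841 - (2*(-49)² - (-343)*I/4) = 15841 - (2*2401 - (-343)*I/4) = 15841 - (4802 + 343*I/4) = 15841 + (-4802 - 343*I/4) = 11039 - 343*I/4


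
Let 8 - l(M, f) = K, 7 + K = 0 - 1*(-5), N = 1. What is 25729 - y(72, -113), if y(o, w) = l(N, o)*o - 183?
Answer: 25192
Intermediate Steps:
K = -2 (K = -7 + (0 - 1*(-5)) = -7 + (0 + 5) = -7 + 5 = -2)
l(M, f) = 10 (l(M, f) = 8 - 1*(-2) = 8 + 2 = 10)
y(o, w) = -183 + 10*o (y(o, w) = 10*o - 183 = -183 + 10*o)
25729 - y(72, -113) = 25729 - (-183 + 10*72) = 25729 - (-183 + 720) = 25729 - 1*537 = 25729 - 537 = 25192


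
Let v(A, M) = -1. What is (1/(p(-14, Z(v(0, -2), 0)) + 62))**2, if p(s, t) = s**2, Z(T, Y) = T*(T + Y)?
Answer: 1/66564 ≈ 1.5023e-5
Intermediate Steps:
(1/(p(-14, Z(v(0, -2), 0)) + 62))**2 = (1/((-14)**2 + 62))**2 = (1/(196 + 62))**2 = (1/258)**2 = 1/66564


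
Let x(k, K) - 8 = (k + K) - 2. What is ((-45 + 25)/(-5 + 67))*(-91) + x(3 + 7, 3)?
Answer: 1499/31 ≈ 48.355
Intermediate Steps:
x(k, K) = 6 + K + k (x(k, K) = 8 + ((k + K) - 2) = 8 + ((K + k) - 2) = 8 + (-2 + K + k) = 6 + K + k)
((-45 + 25)/(-5 + 67))*(-91) + x(3 + 7, 3) = ((-45 + 25)/(-5 + 67))*(-91) + (6 + 3 + (3 + 7)) = -20/62*(-91) + (6 + 3 + 10) = -20*1/62*(-91) + 19 = -10/31*(-91) + 19 = 910/31 + 19 = 1499/31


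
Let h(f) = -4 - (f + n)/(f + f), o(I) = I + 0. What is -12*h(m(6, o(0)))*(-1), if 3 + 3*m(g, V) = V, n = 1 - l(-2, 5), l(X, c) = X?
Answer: -36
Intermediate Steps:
o(I) = I
n = 3 (n = 1 - 1*(-2) = 1 + 2 = 3)
m(g, V) = -1 + V/3
h(f) = -4 - (3 + f)/(2*f) (h(f) = -4 - (f + 3)/(f + f) = -4 - (3 + f)/(2*f))
-12*h(m(6, o(0)))*(-1) = -18*(-1 - 3*(-1 + (⅓)*0))/(-1 + (⅓)*0)*(-1) = -18*(-1 - 3*(-1 + 0))/(-1 + 0)*(-1) = -18*(-1 - 3*(-1))/(-1)*(-1) = -18*(-1)*(-1 + 3)*(-1) = -18*(-1)*2*(-1) = -12*(-3)*(-1) = 36*(-1) = -36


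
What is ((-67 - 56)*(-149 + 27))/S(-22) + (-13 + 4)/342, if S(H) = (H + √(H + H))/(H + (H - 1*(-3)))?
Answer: 1948277/76 + 102541*I*√11/44 ≈ 25635.0 + 7729.3*I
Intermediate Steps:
S(H) = (H + √2*√H)/(3 + 2*H) (S(H) = (H + √(2*H))/(H + (H + 3)) = (H + √2*√H)/(H + (3 + H)) = (H + √2*√H)/(3 + 2*H))
((-67 - 56)*(-149 + 27))/S(-22) + (-13 + 4)/342 = ((-67 - 56)*(-149 + 27))/(((-22 + √2*√(-22))/(3 + 2*(-22)))) + (-13 + 4)/342 = (-123*(-122))/(((-22 + √2*(I*√22))/(3 - 44))) - 9*1/342 = 15006/(((-22 + 2*I*√11)/(-41))) - 1/38 = 15006/((-(-22 + 2*I*√11)/41)) - 1/38 = 15006/(22/41 - 2*I*√11/41) - 1/38 = -1/38 + 15006/(22/41 - 2*I*√11/41)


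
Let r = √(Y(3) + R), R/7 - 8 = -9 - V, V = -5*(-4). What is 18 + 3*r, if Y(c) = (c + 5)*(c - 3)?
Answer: 18 + 21*I*√3 ≈ 18.0 + 36.373*I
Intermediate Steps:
V = 20
R = -147 (R = 56 + 7*(-9 - 1*20) = 56 + 7*(-9 - 20) = 56 + 7*(-29) = 56 - 203 = -147)
Y(c) = (-3 + c)*(5 + c) (Y(c) = (5 + c)*(-3 + c) = (-3 + c)*(5 + c))
r = 7*I*√3 (r = √((-15 + 3² + 2*3) - 147) = √((-15 + 9 + 6) - 147) = √(0 - 147) = √(-147) = 7*I*√3 ≈ 12.124*I)
18 + 3*r = 18 + 3*(7*I*√3) = 18 + 21*I*√3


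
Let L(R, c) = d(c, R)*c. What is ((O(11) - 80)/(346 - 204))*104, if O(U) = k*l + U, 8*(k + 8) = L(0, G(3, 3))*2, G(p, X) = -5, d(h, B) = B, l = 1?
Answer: -4004/71 ≈ -56.394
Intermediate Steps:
L(R, c) = R*c
k = -8 (k = -8 + ((0*(-5))*2)/8 = -8 + (0*2)/8 = -8 + (⅛)*0 = -8 + 0 = -8)
O(U) = -8 + U (O(U) = -8*1 + U = -8 + U)
((O(11) - 80)/(346 - 204))*104 = (((-8 + 11) - 80)/(346 - 204))*104 = ((3 - 80)/142)*104 = -77*1/142*104 = -77/142*104 = -4004/71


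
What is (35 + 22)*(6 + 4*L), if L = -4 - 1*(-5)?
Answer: 570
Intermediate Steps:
L = 1 (L = -4 + 5 = 1)
(35 + 22)*(6 + 4*L) = (35 + 22)*(6 + 4*1) = 57*(6 + 4) = 57*10 = 570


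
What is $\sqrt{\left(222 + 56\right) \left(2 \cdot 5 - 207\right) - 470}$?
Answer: $2 i \sqrt{13809} \approx 235.02 i$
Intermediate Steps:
$\sqrt{\left(222 + 56\right) \left(2 \cdot 5 - 207\right) - 470} = \sqrt{278 \left(10 - 207\right) - 470} = \sqrt{278 \left(-197\right) - 470} = \sqrt{-54766 - 470} = \sqrt{-55236} = 2 i \sqrt{13809}$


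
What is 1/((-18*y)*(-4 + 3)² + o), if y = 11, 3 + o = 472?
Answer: 1/271 ≈ 0.0036900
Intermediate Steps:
o = 469 (o = -3 + 472 = 469)
1/((-18*y)*(-4 + 3)² + o) = 1/((-18*11)*(-4 + 3)² + 469) = 1/(-198*(-1)² + 469) = 1/(-198*1 + 469) = 1/(-198 + 469) = 1/271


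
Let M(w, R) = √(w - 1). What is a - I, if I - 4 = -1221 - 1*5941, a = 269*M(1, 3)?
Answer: 7158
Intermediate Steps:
M(w, R) = √(-1 + w)
a = 0 (a = 269*√(-1 + 1) = 269*√0 = 269*0 = 0)
I = -7158 (I = 4 + (-1221 - 1*5941) = 4 + (-1221 - 5941) = 4 - 7162 = -7158)
a - I = 0 - 1*(-7158) = 0 + 7158 = 7158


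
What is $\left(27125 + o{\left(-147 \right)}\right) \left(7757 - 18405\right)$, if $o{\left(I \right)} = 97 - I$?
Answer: $-291425112$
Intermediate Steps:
$\left(27125 + o{\left(-147 \right)}\right) \left(7757 - 18405\right) = \left(27125 + \left(97 - -147\right)\right) \left(7757 - 18405\right) = \left(27125 + \left(97 + 147\right)\right) \left(-10648\right) = \left(27125 + 244\right) \left(-10648\right) = 27369 \left(-10648\right) = -291425112$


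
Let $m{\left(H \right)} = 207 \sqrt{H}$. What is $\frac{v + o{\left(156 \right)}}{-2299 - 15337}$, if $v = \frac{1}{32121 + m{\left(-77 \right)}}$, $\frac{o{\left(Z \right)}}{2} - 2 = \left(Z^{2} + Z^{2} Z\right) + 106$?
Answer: $\frac{- 1581836040 \sqrt{77} + 245459688121 i}{158724 \left(- 3569 i + 23 \sqrt{77}\right)} \approx -433.3$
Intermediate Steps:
$o{\left(Z \right)} = 216 + 2 Z^{2} + 2 Z^{3}$ ($o{\left(Z \right)} = 4 + 2 \left(\left(Z^{2} + Z^{2} Z\right) + 106\right) = 4 + 2 \left(\left(Z^{2} + Z^{3}\right) + 106\right) = 4 + 2 \left(106 + Z^{2} + Z^{3}\right) = 4 + \left(212 + 2 Z^{2} + 2 Z^{3}\right) = 216 + 2 Z^{2} + 2 Z^{3}$)
$v = \frac{1}{32121 + 207 i \sqrt{77}}$ ($v = \frac{1}{32121 + 207 \sqrt{-77}} = \frac{1}{32121 + 207 i \sqrt{77}} \approx 3.1033 \cdot 10^{-5} - 1.7549 \cdot 10^{-6} i$)
$\frac{v + o{\left(156 \right)}}{-2299 - 15337} = \frac{\left(\frac{3569}{115006446} - \frac{23 i \sqrt{77}}{115006446}\right) + \left(216 + 2 \cdot 156^{2} + 2 \cdot 156^{3}\right)}{-2299 - 15337} = \frac{\left(\frac{3569}{115006446} - \frac{23 i \sqrt{77}}{115006446}\right) + \left(216 + 2 \cdot 24336 + 2 \cdot 3796416\right)}{-17636} = \left(\left(\frac{3569}{115006446} - \frac{23 i \sqrt{77}}{115006446}\right) + \left(216 + 48672 + 7592832\right)\right) \left(- \frac{1}{17636}\right) = \left(\left(\frac{3569}{115006446} - \frac{23 i \sqrt{77}}{115006446}\right) + 7641720\right) \left(- \frac{1}{17636}\right) = \left(\frac{878847058530689}{115006446} - \frac{23 i \sqrt{77}}{115006446}\right) \left(- \frac{1}{17636}\right) = - \frac{878847058530689}{2028253681656} + \frac{23 i \sqrt{77}}{2028253681656}$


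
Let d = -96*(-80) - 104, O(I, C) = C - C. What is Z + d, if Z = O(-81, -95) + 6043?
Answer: 13619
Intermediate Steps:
O(I, C) = 0
Z = 6043 (Z = 0 + 6043 = 6043)
d = 7576 (d = 7680 - 104 = 7576)
Z + d = 6043 + 7576 = 13619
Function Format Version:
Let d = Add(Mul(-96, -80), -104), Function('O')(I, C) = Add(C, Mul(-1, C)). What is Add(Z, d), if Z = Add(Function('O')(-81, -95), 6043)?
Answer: 13619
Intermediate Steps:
Function('O')(I, C) = 0
Z = 6043 (Z = Add(0, 6043) = 6043)
d = 7576 (d = Add(7680, -104) = 7576)
Add(Z, d) = Add(6043, 7576) = 13619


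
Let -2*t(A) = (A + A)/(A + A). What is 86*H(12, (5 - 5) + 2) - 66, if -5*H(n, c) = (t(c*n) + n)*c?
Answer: -2308/5 ≈ -461.60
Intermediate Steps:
t(A) = -1/2 (t(A) = -(A + A)/(2*(A + A)) = -2*A/(2*(2*A)) = -2*A*1/(2*A)/2 = -1/2*1 = -1/2)
H(n, c) = -c*(-1/2 + n)/5 (H(n, c) = -(-1/2 + n)*c/5 = -c*(-1/2 + n)/5)
86*H(12, (5 - 5) + 2) - 66 = 86*(((5 - 5) + 2)*(1 - 2*12)/10) - 66 = 86*((0 + 2)*(1 - 24)/10) - 66 = 86*((1/10)*2*(-23)) - 66 = 86*(-23/5) - 66 = -1978/5 - 66 = -2308/5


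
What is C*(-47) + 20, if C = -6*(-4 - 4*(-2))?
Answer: 1148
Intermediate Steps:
C = -24 (C = -6*(-4 + 8) = -6*4 = -24)
C*(-47) + 20 = -24*(-47) + 20 = 1128 + 20 = 1148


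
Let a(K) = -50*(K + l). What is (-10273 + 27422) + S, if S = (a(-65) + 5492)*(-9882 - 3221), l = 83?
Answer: -60151827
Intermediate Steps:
a(K) = -4150 - 50*K (a(K) = -50*(K + 83) = -50*(83 + K) = -4150 - 50*K)
S = -60168976 (S = ((-4150 - 50*(-65)) + 5492)*(-9882 - 3221) = ((-4150 + 3250) + 5492)*(-13103) = (-900 + 5492)*(-13103) = 4592*(-13103) = -60168976)
(-10273 + 27422) + S = (-10273 + 27422) - 60168976 = 17149 - 60168976 = -60151827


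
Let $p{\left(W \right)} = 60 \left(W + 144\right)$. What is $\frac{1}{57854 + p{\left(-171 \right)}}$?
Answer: $\frac{1}{56234} \approx 1.7783 \cdot 10^{-5}$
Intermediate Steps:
$p{\left(W \right)} = 8640 + 60 W$ ($p{\left(W \right)} = 60 \left(144 + W\right) = 8640 + 60 W$)
$\frac{1}{57854 + p{\left(-171 \right)}} = \frac{1}{57854 + \left(8640 + 60 \left(-171\right)\right)} = \frac{1}{57854 + \left(8640 - 10260\right)} = \frac{1}{57854 - 1620} = \frac{1}{56234}$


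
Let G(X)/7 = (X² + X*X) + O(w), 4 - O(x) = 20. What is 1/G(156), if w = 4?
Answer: 1/340592 ≈ 2.9361e-6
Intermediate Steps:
O(x) = -16 (O(x) = 4 - 1*20 = 4 - 20 = -16)
G(X) = -112 + 14*X² (G(X) = 7*((X² + X*X) - 16) = 7*((X² + X²) - 16) = 7*(2*X² - 16) = 7*(-16 + 2*X²) = -112 + 14*X²)
1/G(156) = 1/(-112 + 14*156²) = 1/(-112 + 14*24336) = 1/(-112 + 340704) = 1/340592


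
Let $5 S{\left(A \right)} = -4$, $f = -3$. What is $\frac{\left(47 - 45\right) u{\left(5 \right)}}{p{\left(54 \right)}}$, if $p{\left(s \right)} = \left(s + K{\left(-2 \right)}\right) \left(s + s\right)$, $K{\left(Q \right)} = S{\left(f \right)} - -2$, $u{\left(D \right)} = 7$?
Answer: $\frac{35}{14904} \approx 0.0023484$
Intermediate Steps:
$S{\left(A \right)} = - \frac{4}{5}$ ($S{\left(A \right)} = \frac{1}{5} \left(-4\right) = - \frac{4}{5}$)
$K{\left(Q \right)} = \frac{6}{5}$ ($K{\left(Q \right)} = - \frac{4}{5} - -2 = - \frac{4}{5} + 2 = \frac{6}{5}$)
$p{\left(s \right)} = 2 s \left(\frac{6}{5} + s\right)$ ($p{\left(s \right)} = \left(s + \frac{6}{5}\right) \left(s + s\right) = \left(\frac{6}{5} + s\right) 2 s = 2 s \left(\frac{6}{5} + s\right)$)
$\frac{\left(47 - 45\right) u{\left(5 \right)}}{p{\left(54 \right)}} = \frac{\left(47 - 45\right) 7}{\frac{2}{5} \cdot 54 \left(6 + 5 \cdot 54\right)} = \frac{2 \cdot 7}{\frac{2}{5} \cdot 54 \left(6 + 270\right)} = \frac{14}{\frac{2}{5} \cdot 54 \cdot 276} = \frac{14}{\frac{29808}{5}} = 14 \cdot \frac{5}{29808} = \frac{35}{14904}$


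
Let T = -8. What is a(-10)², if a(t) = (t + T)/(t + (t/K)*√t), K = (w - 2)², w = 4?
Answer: 1296/(25*(4 + I*√10)²) ≈ 0.46012 - 1.94*I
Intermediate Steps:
K = 4 (K = (4 - 2)² = 2² = 4)
a(t) = (-8 + t)/(t + t^(3/2)/4) (a(t) = (t - 8)/(t + (t/4)*√t) = (-8 + t)/(t + (t*(¼))*√t) = (-8 + t)/(t + (t/4)*√t) = (-8 + t)/(t + t^(3/2)/4))
a(-10)² = (4*(-8 - 10)/((-10)^(3/2) + 4*(-10)))² = (4*(-18)/(-10*I*√10 - 40))² = (4*(-18)/(-40 - 10*I*√10))² = (-72/(-40 - 10*I*√10))² = 5184/(-40 - 10*I*√10)²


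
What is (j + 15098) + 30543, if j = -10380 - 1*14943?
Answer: 20318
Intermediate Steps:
j = -25323 (j = -10380 - 14943 = -25323)
(j + 15098) + 30543 = (-25323 + 15098) + 30543 = -10225 + 30543 = 20318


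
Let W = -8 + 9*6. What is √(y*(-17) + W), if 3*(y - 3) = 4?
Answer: I*√249/3 ≈ 5.2599*I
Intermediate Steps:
y = 13/3 (y = 3 + (⅓)*4 = 3 + 4/3 = 13/3 ≈ 4.3333)
W = 46 (W = -8 + 54 = 46)
√(y*(-17) + W) = √((13/3)*(-17) + 46) = √(-221/3 + 46) = √(-83/3) = I*√249/3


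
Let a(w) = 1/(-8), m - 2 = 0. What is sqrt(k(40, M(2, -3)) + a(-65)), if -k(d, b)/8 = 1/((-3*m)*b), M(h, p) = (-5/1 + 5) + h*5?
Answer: sqrt(30)/60 ≈ 0.091287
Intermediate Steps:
m = 2 (m = 2 + 0 = 2)
a(w) = -1/8
M(h, p) = 5*h (M(h, p) = (-5*1 + 5) + 5*h = (-5 + 5) + 5*h = 0 + 5*h = 5*h)
k(d, b) = 4/(3*b) (k(d, b) = -8*(-1/(6*b)) = -(-4)/(3*b) = 4/(3*b))
sqrt(k(40, M(2, -3)) + a(-65)) = sqrt(4/(3*((5*2))) - 1/8) = sqrt((4/3)/10 - 1/8) = sqrt((4/3)*(1/10) - 1/8) = sqrt(2/15 - 1/8) = sqrt(1/120) = sqrt(30)/60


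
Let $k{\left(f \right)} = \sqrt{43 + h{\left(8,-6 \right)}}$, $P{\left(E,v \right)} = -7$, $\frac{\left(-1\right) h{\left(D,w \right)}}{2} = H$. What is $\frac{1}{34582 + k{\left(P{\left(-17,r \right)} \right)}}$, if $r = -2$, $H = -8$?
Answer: $\frac{34582}{1195914665} - \frac{\sqrt{59}}{1195914665} \approx 2.891 \cdot 10^{-5}$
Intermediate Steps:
$h{\left(D,w \right)} = 16$ ($h{\left(D,w \right)} = \left(-2\right) \left(-8\right) = 16$)
$k{\left(f \right)} = \sqrt{59}$ ($k{\left(f \right)} = \sqrt{43 + 16} = \sqrt{59}$)
$\frac{1}{34582 + k{\left(P{\left(-17,r \right)} \right)}} = \frac{1}{34582 + \sqrt{59}}$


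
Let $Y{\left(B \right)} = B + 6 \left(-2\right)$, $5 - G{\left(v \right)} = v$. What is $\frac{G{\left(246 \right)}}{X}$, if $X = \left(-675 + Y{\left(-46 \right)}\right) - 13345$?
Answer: $\frac{241}{14078} \approx 0.017119$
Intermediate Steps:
$G{\left(v \right)} = 5 - v$
$Y{\left(B \right)} = -12 + B$ ($Y{\left(B \right)} = B - 12 = -12 + B$)
$X = -14078$ ($X = \left(-675 - 58\right) - 13345 = -733 - 13345 = -14078$)
$\frac{G{\left(246 \right)}}{X} = \frac{5 - 246}{-14078} = \left(5 - 246\right) \left(- \frac{1}{14078}\right) = \left(-241\right) \left(- \frac{1}{14078}\right) = \frac{241}{14078}$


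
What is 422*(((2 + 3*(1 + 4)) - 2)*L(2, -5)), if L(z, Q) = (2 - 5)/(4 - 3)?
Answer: -18990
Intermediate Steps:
L(z, Q) = -3 (L(z, Q) = -3/1 = -3*1 = -3)
422*(((2 + 3*(1 + 4)) - 2)*L(2, -5)) = 422*(((2 + 3*(1 + 4)) - 2)*(-3)) = 422*(((2 + 3*5) - 2)*(-3)) = 422*(((2 + 15) - 2)*(-3)) = 422*((17 - 2)*(-3)) = 422*(15*(-3)) = 422*(-45) = -18990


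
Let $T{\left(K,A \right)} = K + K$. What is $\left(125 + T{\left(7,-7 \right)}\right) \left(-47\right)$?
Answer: $-6533$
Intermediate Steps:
$T{\left(K,A \right)} = 2 K$
$\left(125 + T{\left(7,-7 \right)}\right) \left(-47\right) = \left(125 + 2 \cdot 7\right) \left(-47\right) = \left(125 + 14\right) \left(-47\right) = 139 \left(-47\right) = -6533$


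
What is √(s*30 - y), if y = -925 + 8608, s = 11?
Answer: 3*I*√817 ≈ 85.75*I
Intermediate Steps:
y = 7683
√(s*30 - y) = √(11*30 - 1*7683) = √(330 - 7683) = √(-7353) = 3*I*√817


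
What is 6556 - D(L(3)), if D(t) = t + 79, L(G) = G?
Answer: 6474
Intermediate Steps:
D(t) = 79 + t
6556 - D(L(3)) = 6556 - (79 + 3) = 6556 - 1*82 = 6556 - 82 = 6474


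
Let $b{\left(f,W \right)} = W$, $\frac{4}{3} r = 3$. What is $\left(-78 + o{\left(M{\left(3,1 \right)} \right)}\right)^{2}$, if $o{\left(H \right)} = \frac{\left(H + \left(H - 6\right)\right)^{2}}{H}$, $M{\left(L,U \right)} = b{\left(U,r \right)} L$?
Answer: $\frac{43681}{9} \approx 4853.4$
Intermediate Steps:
$r = \frac{9}{4}$ ($r = \frac{3}{4} \cdot 3 = \frac{9}{4} \approx 2.25$)
$M{\left(L,U \right)} = \frac{9 L}{4}$
$o{\left(H \right)} = \frac{\left(-6 + 2 H\right)^{2}}{H}$ ($o{\left(H \right)} = \frac{\left(H + \left(H - 6\right)\right)^{2}}{H} = \frac{\left(H + \left(-6 + H\right)\right)^{2}}{H} = \frac{\left(-6 + 2 H\right)^{2}}{H}$)
$\left(-78 + o{\left(M{\left(3,1 \right)} \right)}\right)^{2} = \left(-78 + \frac{4 \left(-3 + \frac{9}{4} \cdot 3\right)^{2}}{\frac{9}{4} \cdot 3}\right)^{2} = \left(-78 + \frac{4 \left(-3 + \frac{27}{4}\right)^{2}}{\frac{27}{4}}\right)^{2} = \left(-78 + 4 \cdot \frac{4}{27} \left(\frac{15}{4}\right)^{2}\right)^{2} = \left(-78 + 4 \cdot \frac{4}{27} \cdot \frac{225}{16}\right)^{2} = \left(-78 + \frac{25}{3}\right)^{2} = \left(- \frac{209}{3}\right)^{2} = \frac{43681}{9}$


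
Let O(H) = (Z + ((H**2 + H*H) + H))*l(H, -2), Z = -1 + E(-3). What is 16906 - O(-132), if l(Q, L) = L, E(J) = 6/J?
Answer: 86332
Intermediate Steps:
Z = -3 (Z = -1 + 6/(-3) = -1 + 6*(-1/3) = -1 - 2 = -3)
O(H) = 6 - 4*H**2 - 2*H (O(H) = (-3 + ((H**2 + H*H) + H))*(-2) = (-3 + ((H**2 + H**2) + H))*(-2) = (-3 + (2*H**2 + H))*(-2) = (-3 + (H + 2*H**2))*(-2) = (-3 + H + 2*H**2)*(-2) = 6 - 4*H**2 - 2*H)
16906 - O(-132) = 16906 - (6 - 4*(-132)**2 - 2*(-132)) = 16906 - (6 - 4*17424 + 264) = 16906 - (6 - 69696 + 264) = 16906 - 1*(-69426) = 16906 + 69426 = 86332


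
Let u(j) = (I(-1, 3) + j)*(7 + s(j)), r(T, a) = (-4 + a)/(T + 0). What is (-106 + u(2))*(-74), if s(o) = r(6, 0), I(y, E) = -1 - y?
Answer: 20720/3 ≈ 6906.7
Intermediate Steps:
r(T, a) = (-4 + a)/T
s(o) = -2/3 (s(o) = (-4 + 0)/6 = (1/6)*(-4) = -2/3)
u(j) = 19*j/3 (u(j) = ((-1 - 1*(-1)) + j)*(7 - 2/3) = ((-1 + 1) + j)*(19/3) = (0 + j)*(19/3) = j*(19/3) = 19*j/3)
(-106 + u(2))*(-74) = (-106 + (19/3)*2)*(-74) = (-106 + 38/3)*(-74) = -280/3*(-74) = 20720/3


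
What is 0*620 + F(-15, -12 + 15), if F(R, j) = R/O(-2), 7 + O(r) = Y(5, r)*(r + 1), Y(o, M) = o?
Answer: 5/4 ≈ 1.2500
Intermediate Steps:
O(r) = -2 + 5*r (O(r) = -7 + 5*(r + 1) = -7 + 5*(1 + r) = -7 + (5 + 5*r) = -2 + 5*r)
F(R, j) = -R/12 (F(R, j) = R/(-2 + 5*(-2)) = R/(-2 - 10) = R/(-12) = R*(-1/12) = -R/12)
0*620 + F(-15, -12 + 15) = 0*620 - 1/12*(-15) = 0 + 5/4 = 5/4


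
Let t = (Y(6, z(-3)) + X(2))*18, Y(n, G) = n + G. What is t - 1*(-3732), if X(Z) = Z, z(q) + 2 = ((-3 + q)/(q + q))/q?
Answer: 3834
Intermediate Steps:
z(q) = -2 + (-3 + q)/(2*q²) (z(q) = -2 + ((-3 + q)/(q + q))/q = -2 + ((-3 + q)/((2*q)))/q = -2 + ((-3 + q)*(1/(2*q)))/q = -2 + ((-3 + q)/(2*q))/q = -2 + (-3 + q)/(2*q²))
Y(n, G) = G + n
t = 102 (t = (((½)*(-3 - 3 - 4*(-3)²)/(-3)² + 6) + 2)*18 = (((½)*(⅑)*(-3 - 3 - 4*9) + 6) + 2)*18 = (((½)*(⅑)*(-3 - 3 - 36) + 6) + 2)*18 = (((½)*(⅑)*(-42) + 6) + 2)*18 = ((-7/3 + 6) + 2)*18 = (11/3 + 2)*18 = (17/3)*18 = 102)
t - 1*(-3732) = 102 - 1*(-3732) = 102 + 3732 = 3834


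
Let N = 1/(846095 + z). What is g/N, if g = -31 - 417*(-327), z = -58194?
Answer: 107412967528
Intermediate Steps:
N = 1/787901 (N = 1/(846095 - 58194) = 1/787901 ≈ 1.2692e-6)
g = 136328 (g = -31 + 136359 = 136328)
g/N = 136328/(1/787901) = 136328*787901 = 107412967528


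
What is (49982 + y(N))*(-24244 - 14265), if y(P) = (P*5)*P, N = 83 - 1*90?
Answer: -1934191543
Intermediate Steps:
N = -7 (N = 83 - 90 = -7)
y(P) = 5*P**2 (y(P) = (5*P)*P = 5*P**2)
(49982 + y(N))*(-24244 - 14265) = (49982 + 5*(-7)**2)*(-24244 - 14265) = (49982 + 5*49)*(-38509) = (49982 + 245)*(-38509) = 50227*(-38509) = -1934191543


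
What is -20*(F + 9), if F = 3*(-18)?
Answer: 900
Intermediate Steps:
F = -54
-20*(F + 9) = -20*(-54 + 9) = -20*(-45) = 900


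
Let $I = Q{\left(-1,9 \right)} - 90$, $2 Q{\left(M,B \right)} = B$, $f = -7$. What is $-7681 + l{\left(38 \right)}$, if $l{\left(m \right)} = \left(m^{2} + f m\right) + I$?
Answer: $- \frac{13177}{2} \approx -6588.5$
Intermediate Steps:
$Q{\left(M,B \right)} = \frac{B}{2}$
$I = - \frac{171}{2}$ ($I = \frac{1}{2} \cdot 9 - 90 = \frac{9}{2} - 90 = - \frac{171}{2} \approx -85.5$)
$l{\left(m \right)} = - \frac{171}{2} + m^{2} - 7 m$ ($l{\left(m \right)} = \left(m^{2} - 7 m\right) - \frac{171}{2} = - \frac{171}{2} + m^{2} - 7 m$)
$-7681 + l{\left(38 \right)} = -7681 - \left(\frac{703}{2} - 1444\right) = -7681 - - \frac{2185}{2} = -7681 + \frac{2185}{2} = - \frac{13177}{2}$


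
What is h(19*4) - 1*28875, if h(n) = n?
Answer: -28799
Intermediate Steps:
h(19*4) - 1*28875 = 19*4 - 1*28875 = 76 - 28875 = -28799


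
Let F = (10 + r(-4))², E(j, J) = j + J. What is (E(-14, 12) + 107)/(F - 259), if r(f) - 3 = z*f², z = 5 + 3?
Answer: 105/19622 ≈ 0.0053511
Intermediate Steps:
E(j, J) = J + j
z = 8
r(f) = 3 + 8*f²
F = 19881 (F = (10 + (3 + 8*(-4)²))² = (10 + (3 + 8*16))² = (10 + (3 + 128))² = (10 + 131)² = 141² = 19881)
(E(-14, 12) + 107)/(F - 259) = ((12 - 14) + 107)/(19881 - 259) = (-2 + 107)/19622 = 105*(1/19622) = 105/19622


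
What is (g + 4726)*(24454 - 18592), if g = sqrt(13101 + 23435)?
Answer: 27703812 + 11724*sqrt(9134) ≈ 2.8824e+7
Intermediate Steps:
g = 2*sqrt(9134) (g = sqrt(36536) = 2*sqrt(9134) ≈ 191.14)
(g + 4726)*(24454 - 18592) = (2*sqrt(9134) + 4726)*(24454 - 18592) = (4726 + 2*sqrt(9134))*5862 = 27703812 + 11724*sqrt(9134)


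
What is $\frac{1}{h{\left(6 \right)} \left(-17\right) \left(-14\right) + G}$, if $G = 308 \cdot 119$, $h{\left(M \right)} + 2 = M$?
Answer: $\frac{1}{37604} \approx 2.6593 \cdot 10^{-5}$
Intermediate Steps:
$h{\left(M \right)} = -2 + M$
$G = 36652$
$\frac{1}{h{\left(6 \right)} \left(-17\right) \left(-14\right) + G} = \frac{1}{\left(-2 + 6\right) \left(-17\right) \left(-14\right) + 36652} = \frac{1}{4 \left(-17\right) \left(-14\right) + 36652} = \frac{1}{\left(-68\right) \left(-14\right) + 36652} = \frac{1}{952 + 36652} = \frac{1}{37604}$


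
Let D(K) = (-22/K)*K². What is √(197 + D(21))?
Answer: I*√265 ≈ 16.279*I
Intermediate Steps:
D(K) = -22*K
√(197 + D(21)) = √(197 - 22*21) = √(197 - 462) = √(-265) = I*√265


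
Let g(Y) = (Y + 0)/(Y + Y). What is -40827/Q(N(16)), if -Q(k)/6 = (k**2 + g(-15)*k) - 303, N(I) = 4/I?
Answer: -108872/4845 ≈ -22.471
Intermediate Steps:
g(Y) = 1/2 (g(Y) = Y/((2*Y)) = Y*(1/(2*Y)) = 1/2)
Q(k) = 1818 - 6*k**2 - 3*k (Q(k) = -6*((k**2 + k/2) - 303) = -6*(-303 + k**2 + k/2) = 1818 - 6*k**2 - 3*k)
-40827/Q(N(16)) = -40827/(1818 - 6*(4/16)**2 - 12/16) = -40827/(1818 - 6*(4*(1/16))**2 - 12/16) = -40827/(1818 - 6*(1/4)**2 - 3*1/4) = -40827/(1818 - 6*1/16 - 3/4) = -40827/(1818 - 3/8 - 3/4) = -40827/14535/8 = -40827*8/14535 = -108872/4845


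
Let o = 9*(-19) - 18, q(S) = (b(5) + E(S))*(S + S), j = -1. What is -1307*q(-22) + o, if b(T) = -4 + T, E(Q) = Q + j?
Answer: -1265365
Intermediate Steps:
E(Q) = -1 + Q (E(Q) = Q - 1 = -1 + Q)
q(S) = 2*S² (q(S) = ((-4 + 5) + (-1 + S))*(S + S) = (1 + (-1 + S))*(2*S) = S*(2*S) = 2*S²)
o = -189 (o = -171 - 18 = -189)
-1307*q(-22) + o = -2614*(-22)² - 189 = -2614*484 - 189 = -1307*968 - 189 = -1265176 - 189 = -1265365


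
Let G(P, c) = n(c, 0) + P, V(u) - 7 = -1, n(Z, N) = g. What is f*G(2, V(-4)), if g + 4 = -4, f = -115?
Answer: 690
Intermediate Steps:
g = -8 (g = -4 - 4 = -8)
n(Z, N) = -8
V(u) = 6 (V(u) = 7 - 1 = 6)
G(P, c) = -8 + P
f*G(2, V(-4)) = -115*(-8 + 2) = -115*(-6) = 690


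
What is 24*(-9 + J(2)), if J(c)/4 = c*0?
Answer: -216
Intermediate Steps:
J(c) = 0 (J(c) = 4*(c*0) = 4*0 = 0)
24*(-9 + J(2)) = 24*(-9 + 0) = 24*(-9) = -216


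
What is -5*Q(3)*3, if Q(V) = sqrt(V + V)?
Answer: -15*sqrt(6) ≈ -36.742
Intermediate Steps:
Q(V) = sqrt(2)*sqrt(V) (Q(V) = sqrt(2*V) = sqrt(2)*sqrt(V))
-5*Q(3)*3 = -5*sqrt(2)*sqrt(3)*3 = -5*sqrt(6)*3 = -15*sqrt(6)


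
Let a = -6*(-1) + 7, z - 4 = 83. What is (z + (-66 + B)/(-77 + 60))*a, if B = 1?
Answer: 20072/17 ≈ 1180.7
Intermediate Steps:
z = 87 (z = 4 + 83 = 87)
a = 13 (a = 6 + 7 = 13)
(z + (-66 + B)/(-77 + 60))*a = (87 + (-66 + 1)/(-77 + 60))*13 = (87 - 65/(-17))*13 = (87 - 65*(-1/17))*13 = (87 + 65/17)*13 = (1544/17)*13 = 20072/17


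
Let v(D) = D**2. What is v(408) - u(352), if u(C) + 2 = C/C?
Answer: 166465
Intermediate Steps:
u(C) = -1 (u(C) = -2 + C/C = -2 + 1 = -1)
v(408) - u(352) = 408**2 - 1*(-1) = 166464 + 1 = 166465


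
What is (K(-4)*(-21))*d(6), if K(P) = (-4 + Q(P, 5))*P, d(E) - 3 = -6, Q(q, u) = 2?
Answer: 504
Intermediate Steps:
d(E) = -3 (d(E) = 3 - 6 = -3)
K(P) = -2*P (K(P) = (-4 + 2)*P = -2*P)
(K(-4)*(-21))*d(6) = (-2*(-4)*(-21))*(-3) = (8*(-21))*(-3) = -168*(-3) = 504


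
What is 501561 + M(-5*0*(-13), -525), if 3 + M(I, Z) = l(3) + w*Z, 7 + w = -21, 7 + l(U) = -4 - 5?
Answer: 516242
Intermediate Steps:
l(U) = -16 (l(U) = -7 + (-4 - 5) = -7 - 9 = -16)
w = -28 (w = -7 - 21 = -28)
M(I, Z) = -19 - 28*Z (M(I, Z) = -3 + (-16 - 28*Z) = -19 - 28*Z)
501561 + M(-5*0*(-13), -525) = 501561 + (-19 - 28*(-525)) = 501561 + (-19 + 14700) = 501561 + 14681 = 516242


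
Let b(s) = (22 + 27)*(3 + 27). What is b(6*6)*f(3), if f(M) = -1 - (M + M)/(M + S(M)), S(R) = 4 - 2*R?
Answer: -10290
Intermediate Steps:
b(s) = 1470 (b(s) = 49*30 = 1470)
f(M) = -1 - 2*M/(4 - M) (f(M) = -1 - (M + M)/(M + (4 - 2*M)) = -1 - 2*M/(4 - M))
b(6*6)*f(3) = 1470*((4 + 3)/(-4 + 3)) = 1470*(7/(-1)) = 1470*(-1*7) = 1470*(-7) = -10290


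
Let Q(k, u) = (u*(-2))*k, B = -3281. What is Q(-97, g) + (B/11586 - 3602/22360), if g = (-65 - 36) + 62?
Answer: -490046362823/64765740 ≈ -7566.4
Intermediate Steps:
g = -39 (g = -101 + 62 = -39)
Q(k, u) = -2*k*u (Q(k, u) = (-2*u)*k = -2*k*u)
Q(-97, g) + (B/11586 - 3602/22360) = -2*(-97)*(-39) + (-3281/11586 - 3602/22360) = -7566 + (-3281*1/11586 - 3602*1/22360) = -7566 + (-3281/11586 - 1801/11180) = -7566 - 28773983/64765740 = -490046362823/64765740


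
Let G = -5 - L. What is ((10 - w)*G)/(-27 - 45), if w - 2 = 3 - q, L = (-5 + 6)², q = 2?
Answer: 7/12 ≈ 0.58333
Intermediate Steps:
L = 1 (L = 1² = 1)
w = 3 (w = 2 + (3 - 1*2) = 2 + (3 - 2) = 2 + 1 = 3)
G = -6 (G = -5 - 1*1 = -5 - 1 = -6)
((10 - w)*G)/(-27 - 45) = ((10 - 1*3)*(-6))/(-27 - 45) = ((10 - 3)*(-6))/(-72) = (7*(-6))*(-1/72) = -42*(-1/72) = 7/12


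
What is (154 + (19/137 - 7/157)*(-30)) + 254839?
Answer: 5484583717/21509 ≈ 2.5499e+5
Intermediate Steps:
(154 + (19/137 - 7/157)*(-30)) + 254839 = (154 + (2024/21509)*(-30)) + 254839 = (154 - 60720/21509) + 254839 = 3251666/21509 + 254839 = 5484583717/21509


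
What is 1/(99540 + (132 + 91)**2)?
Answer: 1/149269 ≈ 6.6993e-6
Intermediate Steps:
1/(99540 + (132 + 91)**2) = 1/(99540 + 223**2) = 1/(99540 + 49729) = 1/149269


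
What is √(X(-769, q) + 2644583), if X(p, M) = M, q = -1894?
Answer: √2642689 ≈ 1625.6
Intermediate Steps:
√(X(-769, q) + 2644583) = √(-1894 + 2644583) = √2642689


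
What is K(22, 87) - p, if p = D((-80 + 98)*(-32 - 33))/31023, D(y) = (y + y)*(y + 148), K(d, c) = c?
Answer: 34169/3447 ≈ 9.9127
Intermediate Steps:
D(y) = 2*y*(148 + y) (D(y) = (2*y)*(148 + y) = 2*y*(148 + y))
p = 265720/3447 (p = (2*((-80 + 98)*(-32 - 33))*(148 + (-80 + 98)*(-32 - 33)))/31023 = (2*(18*(-65))*(148 + 18*(-65)))*(1/31023) = (2*(-1170)*(148 - 1170))*(1/31023) = (2*(-1170)*(-1022))*(1/31023) = 2391480*(1/31023) = 265720/3447 ≈ 77.087)
K(22, 87) - p = 87 - 1*265720/3447 = 87 - 265720/3447 = 34169/3447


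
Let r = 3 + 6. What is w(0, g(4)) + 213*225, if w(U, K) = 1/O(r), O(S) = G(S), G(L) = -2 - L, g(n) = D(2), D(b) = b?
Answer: 527174/11 ≈ 47925.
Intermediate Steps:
r = 9
g(n) = 2
O(S) = -2 - S
w(U, K) = -1/11 (w(U, K) = 1/(-2 - 1*9) = 1/(-2 - 9) = 1/(-11) = -1/11)
w(0, g(4)) + 213*225 = -1/11 + 213*225 = -1/11 + 47925 = 527174/11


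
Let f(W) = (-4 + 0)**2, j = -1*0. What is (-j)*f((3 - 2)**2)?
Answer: 0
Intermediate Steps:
j = 0
f(W) = 16 (f(W) = (-4)**2 = 16)
(-j)*f((3 - 2)**2) = -1*0*16 = 0*16 = 0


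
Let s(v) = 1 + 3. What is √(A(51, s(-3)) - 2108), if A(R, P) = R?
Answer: 11*I*√17 ≈ 45.354*I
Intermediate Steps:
s(v) = 4
√(A(51, s(-3)) - 2108) = √(51 - 2108) = √(-2057) = 11*I*√17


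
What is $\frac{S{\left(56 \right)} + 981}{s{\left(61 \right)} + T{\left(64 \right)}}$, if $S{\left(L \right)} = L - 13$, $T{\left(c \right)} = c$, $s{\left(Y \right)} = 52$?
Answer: $\frac{256}{29} \approx 8.8276$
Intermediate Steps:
$S{\left(L \right)} = -13 + L$
$\frac{S{\left(56 \right)} + 981}{s{\left(61 \right)} + T{\left(64 \right)}} = \frac{\left(-13 + 56\right) + 981}{52 + 64} = \frac{43 + 981}{116} = 1024 \cdot \frac{1}{116} = \frac{256}{29}$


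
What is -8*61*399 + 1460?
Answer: -193252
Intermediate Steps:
-8*61*399 + 1460 = -488*399 + 1460 = -194712 + 1460 = -193252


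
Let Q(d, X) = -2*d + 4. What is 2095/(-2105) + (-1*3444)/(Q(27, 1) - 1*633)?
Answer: 1163747/287543 ≈ 4.0472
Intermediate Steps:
Q(d, X) = 4 - 2*d
2095/(-2105) + (-1*3444)/(Q(27, 1) - 1*633) = 2095/(-2105) + (-1*3444)/((4 - 2*27) - 1*633) = 2095*(-1/2105) - 3444/((4 - 54) - 633) = -419/421 - 3444/(-50 - 633) = -419/421 - 3444/(-683) = -419/421 - 3444*(-1/683) = -419/421 + 3444/683 = 1163747/287543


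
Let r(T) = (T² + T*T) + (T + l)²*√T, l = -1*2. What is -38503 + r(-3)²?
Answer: -40054 + 900*I*√3 ≈ -40054.0 + 1558.8*I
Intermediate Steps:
l = -2
r(T) = 2*T² + √T*(-2 + T)² (r(T) = (T² + T*T) + (T - 2)²*√T = (T² + T²) + (-2 + T)²*√T = 2*T² + √T*(-2 + T)²)
-38503 + r(-3)² = -38503 + (2*(-3)² + √(-3)*(-2 - 3)²)² = -38503 + (2*9 + (I*√3)*(-5)²)² = -38503 + (18 + (I*√3)*25)² = -38503 + (18 + 25*I*√3)²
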